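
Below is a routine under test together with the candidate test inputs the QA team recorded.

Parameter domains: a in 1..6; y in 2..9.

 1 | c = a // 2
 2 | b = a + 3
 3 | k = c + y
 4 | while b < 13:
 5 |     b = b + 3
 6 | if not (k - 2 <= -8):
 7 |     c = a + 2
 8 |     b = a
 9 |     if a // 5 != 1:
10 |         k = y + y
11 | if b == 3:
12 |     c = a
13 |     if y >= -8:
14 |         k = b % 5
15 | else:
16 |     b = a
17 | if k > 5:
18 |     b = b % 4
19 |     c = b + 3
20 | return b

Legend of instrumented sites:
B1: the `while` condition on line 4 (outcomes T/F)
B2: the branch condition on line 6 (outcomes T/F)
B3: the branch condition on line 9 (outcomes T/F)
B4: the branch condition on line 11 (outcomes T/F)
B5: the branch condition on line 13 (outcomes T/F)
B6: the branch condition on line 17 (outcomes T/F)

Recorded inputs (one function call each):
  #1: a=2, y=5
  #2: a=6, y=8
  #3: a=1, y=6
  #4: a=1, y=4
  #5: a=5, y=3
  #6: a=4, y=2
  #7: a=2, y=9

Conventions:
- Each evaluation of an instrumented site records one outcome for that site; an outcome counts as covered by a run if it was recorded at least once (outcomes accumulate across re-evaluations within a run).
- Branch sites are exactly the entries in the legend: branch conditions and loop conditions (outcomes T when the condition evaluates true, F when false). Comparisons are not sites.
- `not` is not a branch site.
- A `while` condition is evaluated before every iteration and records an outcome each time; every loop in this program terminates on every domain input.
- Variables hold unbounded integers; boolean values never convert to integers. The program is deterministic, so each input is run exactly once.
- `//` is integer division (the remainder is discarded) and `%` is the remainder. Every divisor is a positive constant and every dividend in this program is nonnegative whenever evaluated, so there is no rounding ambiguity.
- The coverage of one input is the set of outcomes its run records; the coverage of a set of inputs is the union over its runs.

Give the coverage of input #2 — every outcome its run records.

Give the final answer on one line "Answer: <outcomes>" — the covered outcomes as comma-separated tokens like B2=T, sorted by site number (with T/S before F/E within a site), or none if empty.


Tracing the run of input #2 (a=6, y=8):
  B1->T, B1->T, B1->F, B2->T, B3->F, B4->F, B6->T
distinct outcomes covered: B1=T, B1=F, B2=T, B3=F, B4=F, B6=T
Answer: B1=T, B1=F, B2=T, B3=F, B4=F, B6=T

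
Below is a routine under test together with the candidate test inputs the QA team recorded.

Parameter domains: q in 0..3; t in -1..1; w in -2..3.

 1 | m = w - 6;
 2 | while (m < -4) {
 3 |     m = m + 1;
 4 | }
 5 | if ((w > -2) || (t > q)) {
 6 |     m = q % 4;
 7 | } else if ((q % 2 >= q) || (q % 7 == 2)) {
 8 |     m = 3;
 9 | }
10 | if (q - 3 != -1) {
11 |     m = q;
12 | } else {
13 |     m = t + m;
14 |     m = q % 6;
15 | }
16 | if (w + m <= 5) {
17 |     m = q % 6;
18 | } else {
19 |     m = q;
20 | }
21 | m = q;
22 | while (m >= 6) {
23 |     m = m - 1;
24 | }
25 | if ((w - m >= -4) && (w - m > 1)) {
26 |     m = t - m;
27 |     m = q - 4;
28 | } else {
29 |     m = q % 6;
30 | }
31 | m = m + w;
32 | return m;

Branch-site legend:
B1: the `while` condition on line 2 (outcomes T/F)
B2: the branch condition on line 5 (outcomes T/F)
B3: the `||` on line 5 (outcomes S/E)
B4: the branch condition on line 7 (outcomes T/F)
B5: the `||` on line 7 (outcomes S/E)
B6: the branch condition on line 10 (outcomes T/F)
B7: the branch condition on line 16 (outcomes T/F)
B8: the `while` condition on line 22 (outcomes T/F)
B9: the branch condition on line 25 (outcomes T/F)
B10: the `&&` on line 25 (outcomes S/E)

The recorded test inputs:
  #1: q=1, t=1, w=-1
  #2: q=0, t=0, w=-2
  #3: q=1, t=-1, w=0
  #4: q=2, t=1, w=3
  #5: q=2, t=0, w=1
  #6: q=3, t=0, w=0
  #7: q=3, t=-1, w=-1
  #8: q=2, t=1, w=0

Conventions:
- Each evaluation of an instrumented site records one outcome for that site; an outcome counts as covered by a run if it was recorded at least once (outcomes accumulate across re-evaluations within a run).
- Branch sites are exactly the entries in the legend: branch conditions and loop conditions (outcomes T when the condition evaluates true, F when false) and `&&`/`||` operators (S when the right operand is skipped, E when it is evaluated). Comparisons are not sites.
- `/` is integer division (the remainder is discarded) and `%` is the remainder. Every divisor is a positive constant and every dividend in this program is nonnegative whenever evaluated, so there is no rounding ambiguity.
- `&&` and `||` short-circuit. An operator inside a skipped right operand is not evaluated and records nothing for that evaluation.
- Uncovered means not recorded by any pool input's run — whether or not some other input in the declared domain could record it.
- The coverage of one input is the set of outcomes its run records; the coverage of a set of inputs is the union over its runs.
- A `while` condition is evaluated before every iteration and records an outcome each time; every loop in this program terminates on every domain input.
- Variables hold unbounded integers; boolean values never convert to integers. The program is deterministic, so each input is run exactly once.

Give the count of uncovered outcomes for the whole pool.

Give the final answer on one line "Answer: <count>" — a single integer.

input #1 (q=1, t=1, w=-1): events B1->T, B1->T, B1->T, B1->F, B3->S, B2->T, B6->T, B7->T, B8->F, B10->E, B9->F; covers B1=T, B1=F, B2=T, B3=S, B6=T, B7=T, B8=F, B9=F, B10=E
input #2 (q=0, t=0, w=-2): events B1->T, B1->T, B1->T, B1->T, B1->F, B3->E, B2->F, B5->S, B4->T, B6->T, B7->T, B8->F, B10->E, B9->F; covers B1=T, B1=F, B2=F, B3=E, B4=T, B5=S, B6=T, B7=T, B8=F, B9=F, B10=E
input #3 (q=1, t=-1, w=0): events B1->T, B1->T, B1->F, B3->S, B2->T, B6->T, B7->T, B8->F, B10->E, B9->F; covers B1=T, B1=F, B2=T, B3=S, B6=T, B7=T, B8=F, B9=F, B10=E
input #4 (q=2, t=1, w=3): events B1->F, B3->S, B2->T, B6->F, B7->T, B8->F, B10->E, B9->F; covers B1=F, B2=T, B3=S, B6=F, B7=T, B8=F, B9=F, B10=E
input #5 (q=2, t=0, w=1): events B1->T, B1->F, B3->S, B2->T, B6->F, B7->T, B8->F, B10->E, B9->F; covers B1=T, B1=F, B2=T, B3=S, B6=F, B7=T, B8=F, B9=F, B10=E
input #6 (q=3, t=0, w=0): events B1->T, B1->T, B1->F, B3->S, B2->T, B6->T, B7->T, B8->F, B10->E, B9->F; covers B1=T, B1=F, B2=T, B3=S, B6=T, B7=T, B8=F, B9=F, B10=E
input #7 (q=3, t=-1, w=-1): events B1->T, B1->T, B1->T, B1->F, B3->S, B2->T, B6->T, B7->T, B8->F, B10->E, B9->F; covers B1=T, B1=F, B2=T, B3=S, B6=T, B7=T, B8=F, B9=F, B10=E
input #8 (q=2, t=1, w=0): events B1->T, B1->T, B1->F, B3->S, B2->T, B6->F, B7->T, B8->F, B10->E, B9->F; covers B1=T, B1=F, B2=T, B3=S, B6=F, B7=T, B8=F, B9=F, B10=E
union over the pool: B1=T, B1=F, B2=T, B2=F, B3=S, B3=E, B4=T, B5=S, B6=T, B6=F, B7=T, B8=F, B9=F, B10=E
uncovered (6 of 20): B4=F, B5=E, B7=F, B8=T, B9=T, B10=S

Answer: 6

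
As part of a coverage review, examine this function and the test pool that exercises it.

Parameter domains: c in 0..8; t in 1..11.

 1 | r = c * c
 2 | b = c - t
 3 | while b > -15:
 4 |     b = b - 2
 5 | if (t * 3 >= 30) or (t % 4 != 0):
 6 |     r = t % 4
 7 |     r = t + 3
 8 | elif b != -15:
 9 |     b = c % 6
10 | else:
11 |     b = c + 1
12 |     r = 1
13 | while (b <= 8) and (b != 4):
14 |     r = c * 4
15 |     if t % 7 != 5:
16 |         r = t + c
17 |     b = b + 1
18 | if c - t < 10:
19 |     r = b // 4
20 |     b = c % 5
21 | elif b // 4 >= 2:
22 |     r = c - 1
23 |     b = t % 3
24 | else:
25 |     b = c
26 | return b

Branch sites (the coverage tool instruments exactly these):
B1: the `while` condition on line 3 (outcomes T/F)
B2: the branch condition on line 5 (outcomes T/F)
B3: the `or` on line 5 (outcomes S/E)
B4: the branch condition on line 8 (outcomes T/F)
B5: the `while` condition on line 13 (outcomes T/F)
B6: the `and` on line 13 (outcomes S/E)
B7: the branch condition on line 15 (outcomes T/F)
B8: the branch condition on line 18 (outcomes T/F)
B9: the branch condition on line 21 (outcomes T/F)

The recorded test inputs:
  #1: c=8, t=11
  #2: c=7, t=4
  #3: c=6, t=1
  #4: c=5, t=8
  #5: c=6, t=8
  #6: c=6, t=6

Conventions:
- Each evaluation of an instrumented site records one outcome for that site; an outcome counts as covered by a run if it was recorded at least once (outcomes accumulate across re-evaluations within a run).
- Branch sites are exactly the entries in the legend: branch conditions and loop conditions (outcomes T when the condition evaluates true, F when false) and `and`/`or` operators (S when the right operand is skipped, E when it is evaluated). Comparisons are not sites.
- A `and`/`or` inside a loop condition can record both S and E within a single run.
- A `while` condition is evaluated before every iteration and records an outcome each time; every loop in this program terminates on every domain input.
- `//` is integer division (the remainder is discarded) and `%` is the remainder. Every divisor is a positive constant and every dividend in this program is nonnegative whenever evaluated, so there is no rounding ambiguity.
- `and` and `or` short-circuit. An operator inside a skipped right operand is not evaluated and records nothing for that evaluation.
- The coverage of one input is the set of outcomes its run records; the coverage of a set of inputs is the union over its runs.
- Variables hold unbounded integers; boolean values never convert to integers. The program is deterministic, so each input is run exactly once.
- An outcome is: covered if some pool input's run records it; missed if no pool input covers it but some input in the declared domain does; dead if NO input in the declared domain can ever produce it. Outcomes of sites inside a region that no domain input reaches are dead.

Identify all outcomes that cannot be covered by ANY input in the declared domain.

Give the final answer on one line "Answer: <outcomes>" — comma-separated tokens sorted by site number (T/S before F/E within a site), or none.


checking every outcome against all 99 domain inputs:
  B8=F: unreachable across the whole domain -> dead
  B9=T: unreachable across the whole domain -> dead
  B9=F: unreachable across the whole domain -> dead
  reachable outcomes have witnesses, e.g. B1=T (e.g. c=0, t=1), B1=F (e.g. c=0, t=1), B2=T (e.g. c=0, t=1), B2=F (e.g. c=0, t=4)
Answer: B8=F, B9=T, B9=F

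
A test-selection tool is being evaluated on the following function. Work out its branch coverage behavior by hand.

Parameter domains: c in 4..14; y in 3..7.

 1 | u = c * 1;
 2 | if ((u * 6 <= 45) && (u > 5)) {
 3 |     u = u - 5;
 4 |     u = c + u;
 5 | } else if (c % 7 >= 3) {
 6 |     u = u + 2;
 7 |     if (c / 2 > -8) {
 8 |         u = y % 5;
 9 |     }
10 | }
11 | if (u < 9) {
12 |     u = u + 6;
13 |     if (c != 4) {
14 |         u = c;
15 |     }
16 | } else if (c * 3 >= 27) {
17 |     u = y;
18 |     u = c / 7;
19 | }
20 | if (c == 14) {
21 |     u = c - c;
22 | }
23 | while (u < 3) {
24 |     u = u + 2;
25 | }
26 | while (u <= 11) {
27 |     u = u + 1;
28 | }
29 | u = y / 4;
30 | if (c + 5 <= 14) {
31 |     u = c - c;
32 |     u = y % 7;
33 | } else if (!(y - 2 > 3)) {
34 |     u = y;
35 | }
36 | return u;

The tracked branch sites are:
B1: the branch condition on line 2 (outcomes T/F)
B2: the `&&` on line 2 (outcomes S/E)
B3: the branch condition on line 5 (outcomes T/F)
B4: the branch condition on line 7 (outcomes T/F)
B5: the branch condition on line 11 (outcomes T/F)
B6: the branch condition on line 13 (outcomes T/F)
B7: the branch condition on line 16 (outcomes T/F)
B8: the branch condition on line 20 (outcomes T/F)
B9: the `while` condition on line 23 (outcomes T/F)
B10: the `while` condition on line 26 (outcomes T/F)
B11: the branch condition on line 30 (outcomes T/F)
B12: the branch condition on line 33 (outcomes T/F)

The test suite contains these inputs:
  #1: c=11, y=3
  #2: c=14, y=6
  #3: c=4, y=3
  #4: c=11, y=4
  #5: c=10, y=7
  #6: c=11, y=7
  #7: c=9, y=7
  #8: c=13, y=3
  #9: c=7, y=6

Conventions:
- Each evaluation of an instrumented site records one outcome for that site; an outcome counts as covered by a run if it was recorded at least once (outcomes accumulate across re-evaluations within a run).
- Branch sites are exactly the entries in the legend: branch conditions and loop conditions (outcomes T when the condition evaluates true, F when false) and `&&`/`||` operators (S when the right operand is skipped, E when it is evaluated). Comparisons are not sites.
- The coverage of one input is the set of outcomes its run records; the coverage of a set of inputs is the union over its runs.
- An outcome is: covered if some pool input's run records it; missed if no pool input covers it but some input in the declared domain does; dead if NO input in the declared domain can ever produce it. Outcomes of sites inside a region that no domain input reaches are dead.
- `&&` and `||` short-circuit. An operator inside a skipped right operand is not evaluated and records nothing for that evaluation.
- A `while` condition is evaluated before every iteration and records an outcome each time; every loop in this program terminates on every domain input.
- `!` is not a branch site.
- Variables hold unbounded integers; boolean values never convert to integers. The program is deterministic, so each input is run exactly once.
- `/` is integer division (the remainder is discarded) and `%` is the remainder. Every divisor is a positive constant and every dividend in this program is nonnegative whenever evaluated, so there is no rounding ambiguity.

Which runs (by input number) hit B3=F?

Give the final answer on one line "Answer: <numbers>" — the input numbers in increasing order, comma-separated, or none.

input #1 (c=11, y=3): does not produce B3=F
input #2 (c=14, y=6): produces B3=F
input #3 (c=4, y=3): does not produce B3=F
input #4 (c=11, y=4): does not produce B3=F
input #5 (c=10, y=7): does not produce B3=F
input #6 (c=11, y=7): does not produce B3=F
input #7 (c=9, y=7): produces B3=F
input #8 (c=13, y=3): does not produce B3=F
input #9 (c=7, y=6): does not produce B3=F

Answer: 2, 7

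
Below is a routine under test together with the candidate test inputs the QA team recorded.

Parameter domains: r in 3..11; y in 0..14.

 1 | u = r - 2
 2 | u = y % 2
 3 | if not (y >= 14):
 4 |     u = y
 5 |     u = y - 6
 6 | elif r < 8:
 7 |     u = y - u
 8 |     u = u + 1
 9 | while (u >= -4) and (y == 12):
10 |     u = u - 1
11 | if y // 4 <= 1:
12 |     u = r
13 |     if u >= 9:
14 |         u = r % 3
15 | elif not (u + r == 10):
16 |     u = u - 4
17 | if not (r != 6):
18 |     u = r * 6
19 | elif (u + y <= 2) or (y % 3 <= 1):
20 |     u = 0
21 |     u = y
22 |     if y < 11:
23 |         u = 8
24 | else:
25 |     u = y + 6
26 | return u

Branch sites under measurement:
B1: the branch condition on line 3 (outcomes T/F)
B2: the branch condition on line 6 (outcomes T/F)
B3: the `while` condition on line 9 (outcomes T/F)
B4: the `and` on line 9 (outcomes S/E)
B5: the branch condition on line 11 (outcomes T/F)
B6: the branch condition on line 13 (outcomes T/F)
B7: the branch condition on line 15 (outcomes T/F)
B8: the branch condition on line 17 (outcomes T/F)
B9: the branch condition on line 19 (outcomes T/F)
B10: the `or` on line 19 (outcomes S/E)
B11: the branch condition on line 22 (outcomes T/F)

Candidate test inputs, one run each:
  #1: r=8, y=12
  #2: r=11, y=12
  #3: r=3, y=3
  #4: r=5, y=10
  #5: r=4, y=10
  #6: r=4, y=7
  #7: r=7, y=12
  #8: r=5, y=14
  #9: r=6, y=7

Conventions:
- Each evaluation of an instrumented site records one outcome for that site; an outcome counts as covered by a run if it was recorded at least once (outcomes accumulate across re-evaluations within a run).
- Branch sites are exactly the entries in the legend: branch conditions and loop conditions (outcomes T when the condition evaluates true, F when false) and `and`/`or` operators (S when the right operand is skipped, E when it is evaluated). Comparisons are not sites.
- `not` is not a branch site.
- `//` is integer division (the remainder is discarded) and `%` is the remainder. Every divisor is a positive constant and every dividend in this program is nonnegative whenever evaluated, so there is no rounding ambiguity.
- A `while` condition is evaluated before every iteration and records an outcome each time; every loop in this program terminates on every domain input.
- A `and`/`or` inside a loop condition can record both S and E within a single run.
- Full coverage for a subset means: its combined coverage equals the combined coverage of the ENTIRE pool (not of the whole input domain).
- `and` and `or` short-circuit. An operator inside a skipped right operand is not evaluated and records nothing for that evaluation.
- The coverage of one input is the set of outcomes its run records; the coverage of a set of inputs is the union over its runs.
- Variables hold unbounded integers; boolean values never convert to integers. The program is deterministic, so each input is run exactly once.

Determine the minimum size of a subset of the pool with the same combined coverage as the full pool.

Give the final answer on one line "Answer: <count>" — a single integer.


run #1 (r=8, y=12) runs B1->T, B4->E, B3->T, B4->E, B3->T, B4->E, B3->T, B4->E, B3->T, B4->E, B3->T, B4->E, B3->T, B4->E, ...; records B1=T, B3=T, B3=F, B4=S, B4=E, B5=F, B7=T, B8=F, B9=T, B10=E, B11=F
run #2 (r=11, y=12) runs B1->T, B4->E, B3->T, B4->E, B3->T, B4->E, B3->T, B4->E, B3->T, B4->E, B3->T, B4->E, B3->T, B4->E, ...; records B1=T, B3=T, B3=F, B4=S, B4=E, B5=F, B7=T, B8=F, B9=T, B10=E, B11=F
run #3 (r=3, y=3) runs B1->T, B4->E, B3->F, B5->T, B6->F, B8->F, B10->E, B9->T, B11->T; records B1=T, B3=F, B4=E, B5=T, B6=F, B8=F, B9=T, B10=E, B11=T
run #4 (r=5, y=10) runs B1->T, B4->E, B3->F, B5->F, B7->T, B8->F, B10->E, B9->T, B11->T; records B1=T, B3=F, B4=E, B5=F, B7=T, B8=F, B9=T, B10=E, B11=T
run #5 (r=4, y=10) runs B1->T, B4->E, B3->F, B5->F, B7->T, B8->F, B10->E, B9->T, B11->T; records B1=T, B3=F, B4=E, B5=F, B7=T, B8=F, B9=T, B10=E, B11=T
run #6 (r=4, y=7) runs B1->T, B4->E, B3->F, B5->T, B6->F, B8->F, B10->E, B9->T, B11->T; records B1=T, B3=F, B4=E, B5=T, B6=F, B8=F, B9=T, B10=E, B11=T
run #7 (r=7, y=12) runs B1->T, B4->E, B3->T, B4->E, B3->T, B4->E, B3->T, B4->E, B3->T, B4->E, B3->T, B4->E, B3->T, B4->E, ...; records B1=T, B3=T, B3=F, B4=S, B4=E, B5=F, B7=T, B8=F, B9=T, B10=E, B11=F
run #8 (r=5, y=14) runs B1->F, B2->T, B4->E, B3->F, B5->F, B7->T, B8->F, B10->E, B9->F; records B1=F, B2=T, B3=F, B4=E, B5=F, B7=T, B8=F, B9=F, B10=E
run #9 (r=6, y=7) runs B1->T, B4->E, B3->F, B5->T, B6->F, B8->T; records B1=T, B3=F, B4=E, B5=T, B6=F, B8=T
pool-wide coverage (18 outcomes): B1=T, B1=F, B2=T, B3=T, B3=F, B4=S, B4=E, B5=T, B5=F, B6=F, B7=T, B8=T, B8=F, B9=T, B9=F, B10=E, B11=T, B11=F
every size-1 subset falls short of the 18 outcomes (best: 11/18)
every size-2 subset falls short of the 18 outcomes (best: 14/18)
every size-3 subset falls short of the 18 outcomes (best: 17/18)
size 4: inputs {1, 3, 8, 9} cover all 18 outcomes, and no lexicographically smaller subset of this size does
Answer: 4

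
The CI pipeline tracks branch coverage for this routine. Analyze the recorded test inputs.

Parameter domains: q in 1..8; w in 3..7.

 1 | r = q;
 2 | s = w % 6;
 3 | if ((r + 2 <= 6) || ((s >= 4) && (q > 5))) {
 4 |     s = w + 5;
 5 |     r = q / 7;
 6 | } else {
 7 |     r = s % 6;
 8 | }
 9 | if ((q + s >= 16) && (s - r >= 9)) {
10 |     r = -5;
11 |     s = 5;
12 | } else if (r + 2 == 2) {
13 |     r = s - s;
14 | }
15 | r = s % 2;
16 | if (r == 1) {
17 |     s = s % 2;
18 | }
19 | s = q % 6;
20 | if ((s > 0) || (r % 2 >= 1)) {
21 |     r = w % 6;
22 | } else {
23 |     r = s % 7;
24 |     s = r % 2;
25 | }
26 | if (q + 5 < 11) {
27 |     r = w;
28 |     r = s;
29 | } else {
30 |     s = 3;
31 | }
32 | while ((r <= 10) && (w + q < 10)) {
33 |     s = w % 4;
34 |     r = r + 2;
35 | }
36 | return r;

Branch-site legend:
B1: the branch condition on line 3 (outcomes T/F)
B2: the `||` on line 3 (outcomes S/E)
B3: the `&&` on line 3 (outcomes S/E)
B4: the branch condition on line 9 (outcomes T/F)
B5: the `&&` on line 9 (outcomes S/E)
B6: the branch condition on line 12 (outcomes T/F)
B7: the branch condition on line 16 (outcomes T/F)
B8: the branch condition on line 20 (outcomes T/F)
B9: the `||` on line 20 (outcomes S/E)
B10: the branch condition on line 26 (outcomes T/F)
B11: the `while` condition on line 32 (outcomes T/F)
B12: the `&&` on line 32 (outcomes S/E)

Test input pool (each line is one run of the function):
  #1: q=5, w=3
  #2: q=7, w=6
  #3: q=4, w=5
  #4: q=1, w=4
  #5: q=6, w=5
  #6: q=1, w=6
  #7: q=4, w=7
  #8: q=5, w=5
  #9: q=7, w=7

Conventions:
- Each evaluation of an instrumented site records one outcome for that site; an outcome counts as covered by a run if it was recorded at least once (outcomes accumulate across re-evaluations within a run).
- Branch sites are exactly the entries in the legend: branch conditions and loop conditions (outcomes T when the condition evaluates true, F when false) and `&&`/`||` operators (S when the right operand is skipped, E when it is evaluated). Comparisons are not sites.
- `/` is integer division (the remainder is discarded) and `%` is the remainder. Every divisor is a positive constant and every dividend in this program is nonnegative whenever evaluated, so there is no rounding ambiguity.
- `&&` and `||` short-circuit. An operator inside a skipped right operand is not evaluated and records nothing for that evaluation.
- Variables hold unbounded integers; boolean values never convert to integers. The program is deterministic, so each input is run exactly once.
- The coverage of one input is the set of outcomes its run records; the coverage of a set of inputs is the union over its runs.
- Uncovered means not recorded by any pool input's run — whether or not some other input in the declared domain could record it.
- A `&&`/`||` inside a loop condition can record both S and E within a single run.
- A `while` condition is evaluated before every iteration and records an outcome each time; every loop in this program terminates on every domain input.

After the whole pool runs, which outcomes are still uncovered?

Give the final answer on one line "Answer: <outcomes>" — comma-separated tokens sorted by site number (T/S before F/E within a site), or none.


test 1 (q=5, w=3) fires B2->E, B3->S, B1->F, B5->S, B4->F, B6->F, B7->T, B9->S, B8->T, B10->T, B12->E, B11->T, B12->E, B11->T, ...; hits B1=F, B2=E, B3=S, B4=F, B5=S, B6=F, B7=T, B8=T, B9=S, B10=T, B11=T, B11=F, B12=S, B12=E
test 2 (q=7, w=6) fires B2->E, B3->S, B1->F, B5->S, B4->F, B6->T, B7->F, B9->S, B8->T, B10->F, B12->E, B11->F; hits B1=F, B2=E, B3=S, B4=F, B5=S, B6=T, B7=F, B8=T, B9=S, B10=F, B11=F, B12=E
test 3 (q=4, w=5) fires B2->S, B1->T, B5->S, B4->F, B6->T, B7->F, B9->S, B8->T, B10->T, B12->E, B11->T, B12->E, B11->T, B12->E, ...; hits B1=T, B2=S, B4=F, B5=S, B6=T, B7=F, B8=T, B9=S, B10=T, B11=T, B11=F, B12=S, B12=E
test 4 (q=1, w=4) fires B2->S, B1->T, B5->S, B4->F, B6->T, B7->T, B9->S, B8->T, B10->T, B12->E, B11->T, B12->E, B11->T, B12->E, ...; hits B1=T, B2=S, B4=F, B5=S, B6=T, B7=T, B8=T, B9=S, B10=T, B11=T, B11=F, B12=S, B12=E
test 5 (q=6, w=5) fires B2->E, B3->E, B1->T, B5->E, B4->T, B7->T, B9->E, B8->T, B10->F, B12->E, B11->F; hits B1=T, B2=E, B3=E, B4=T, B5=E, B7=T, B8=T, B9=E, B10=F, B11=F, B12=E
test 6 (q=1, w=6) fires B2->S, B1->T, B5->S, B4->F, B6->T, B7->T, B9->S, B8->T, B10->T, B12->E, B11->T, B12->E, B11->T, B12->E, ...; hits B1=T, B2=S, B4=F, B5=S, B6=T, B7=T, B8=T, B9=S, B10=T, B11=T, B11=F, B12=S, B12=E
test 7 (q=4, w=7) fires B2->S, B1->T, B5->E, B4->T, B7->T, B9->S, B8->T, B10->T, B12->E, B11->F; hits B1=T, B2=S, B4=T, B5=E, B7=T, B8=T, B9=S, B10=T, B11=F, B12=E
test 8 (q=5, w=5) fires B2->E, B3->E, B1->F, B5->S, B4->F, B6->F, B7->T, B9->S, B8->T, B10->T, B12->E, B11->F; hits B1=F, B2=E, B3=E, B4=F, B5=S, B6=F, B7=T, B8=T, B9=S, B10=T, B11=F, B12=E
test 9 (q=7, w=7) fires B2->E, B3->S, B1->F, B5->S, B4->F, B6->F, B7->T, B9->S, B8->T, B10->F, B12->E, B11->F; hits B1=F, B2=E, B3=S, B4=F, B5=S, B6=F, B7=T, B8=T, B9=S, B10=F, B11=F, B12=E
union over the pool: B1=T, B1=F, B2=S, B2=E, B3=S, B3=E, B4=T, B4=F, B5=S, B5=E, B6=T, B6=F, B7=T, B7=F, B8=T, B9=S, B9=E, B10=T, B10=F, B11=T, B11=F, B12=S, B12=E
uncovered (1 of 24): B8=F
Answer: B8=F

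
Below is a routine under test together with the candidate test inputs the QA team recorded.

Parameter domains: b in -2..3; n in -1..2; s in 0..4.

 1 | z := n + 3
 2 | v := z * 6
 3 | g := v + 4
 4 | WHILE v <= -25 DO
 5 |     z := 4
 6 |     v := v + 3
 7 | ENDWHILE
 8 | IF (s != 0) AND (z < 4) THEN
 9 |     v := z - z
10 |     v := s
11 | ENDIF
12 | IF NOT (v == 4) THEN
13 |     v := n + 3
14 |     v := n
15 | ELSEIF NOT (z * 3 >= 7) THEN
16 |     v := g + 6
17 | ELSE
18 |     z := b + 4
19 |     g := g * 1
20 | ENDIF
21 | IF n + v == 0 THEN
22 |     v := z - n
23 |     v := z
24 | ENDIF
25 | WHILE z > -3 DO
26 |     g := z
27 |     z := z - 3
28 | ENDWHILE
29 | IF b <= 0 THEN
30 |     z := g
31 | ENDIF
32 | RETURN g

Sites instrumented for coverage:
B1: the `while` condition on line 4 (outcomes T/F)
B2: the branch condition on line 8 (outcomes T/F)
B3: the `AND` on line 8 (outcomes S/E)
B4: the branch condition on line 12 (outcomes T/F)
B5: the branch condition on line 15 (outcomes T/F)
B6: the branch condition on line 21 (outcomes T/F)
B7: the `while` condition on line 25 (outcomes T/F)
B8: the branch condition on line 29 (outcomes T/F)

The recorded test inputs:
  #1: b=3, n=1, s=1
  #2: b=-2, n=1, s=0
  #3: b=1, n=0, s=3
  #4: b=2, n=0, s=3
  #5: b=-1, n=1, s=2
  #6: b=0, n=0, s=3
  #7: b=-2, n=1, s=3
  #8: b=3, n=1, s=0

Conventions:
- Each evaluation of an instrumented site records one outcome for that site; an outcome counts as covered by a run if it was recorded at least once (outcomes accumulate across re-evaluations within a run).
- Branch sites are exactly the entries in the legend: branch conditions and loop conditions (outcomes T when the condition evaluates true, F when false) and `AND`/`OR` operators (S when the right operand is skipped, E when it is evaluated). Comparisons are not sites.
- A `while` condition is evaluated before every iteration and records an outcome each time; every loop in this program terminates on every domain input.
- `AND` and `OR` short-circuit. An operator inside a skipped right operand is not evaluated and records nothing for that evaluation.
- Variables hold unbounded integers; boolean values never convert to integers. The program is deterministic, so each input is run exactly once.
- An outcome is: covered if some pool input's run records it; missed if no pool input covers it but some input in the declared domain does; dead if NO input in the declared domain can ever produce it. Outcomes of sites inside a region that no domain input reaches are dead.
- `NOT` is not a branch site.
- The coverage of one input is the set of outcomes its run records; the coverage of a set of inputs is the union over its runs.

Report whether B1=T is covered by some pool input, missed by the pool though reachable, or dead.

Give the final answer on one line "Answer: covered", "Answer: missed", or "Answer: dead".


no pool input records B1=T
checking all 120 inputs in the declared domain: B1=T is never recorded -> dead
Answer: dead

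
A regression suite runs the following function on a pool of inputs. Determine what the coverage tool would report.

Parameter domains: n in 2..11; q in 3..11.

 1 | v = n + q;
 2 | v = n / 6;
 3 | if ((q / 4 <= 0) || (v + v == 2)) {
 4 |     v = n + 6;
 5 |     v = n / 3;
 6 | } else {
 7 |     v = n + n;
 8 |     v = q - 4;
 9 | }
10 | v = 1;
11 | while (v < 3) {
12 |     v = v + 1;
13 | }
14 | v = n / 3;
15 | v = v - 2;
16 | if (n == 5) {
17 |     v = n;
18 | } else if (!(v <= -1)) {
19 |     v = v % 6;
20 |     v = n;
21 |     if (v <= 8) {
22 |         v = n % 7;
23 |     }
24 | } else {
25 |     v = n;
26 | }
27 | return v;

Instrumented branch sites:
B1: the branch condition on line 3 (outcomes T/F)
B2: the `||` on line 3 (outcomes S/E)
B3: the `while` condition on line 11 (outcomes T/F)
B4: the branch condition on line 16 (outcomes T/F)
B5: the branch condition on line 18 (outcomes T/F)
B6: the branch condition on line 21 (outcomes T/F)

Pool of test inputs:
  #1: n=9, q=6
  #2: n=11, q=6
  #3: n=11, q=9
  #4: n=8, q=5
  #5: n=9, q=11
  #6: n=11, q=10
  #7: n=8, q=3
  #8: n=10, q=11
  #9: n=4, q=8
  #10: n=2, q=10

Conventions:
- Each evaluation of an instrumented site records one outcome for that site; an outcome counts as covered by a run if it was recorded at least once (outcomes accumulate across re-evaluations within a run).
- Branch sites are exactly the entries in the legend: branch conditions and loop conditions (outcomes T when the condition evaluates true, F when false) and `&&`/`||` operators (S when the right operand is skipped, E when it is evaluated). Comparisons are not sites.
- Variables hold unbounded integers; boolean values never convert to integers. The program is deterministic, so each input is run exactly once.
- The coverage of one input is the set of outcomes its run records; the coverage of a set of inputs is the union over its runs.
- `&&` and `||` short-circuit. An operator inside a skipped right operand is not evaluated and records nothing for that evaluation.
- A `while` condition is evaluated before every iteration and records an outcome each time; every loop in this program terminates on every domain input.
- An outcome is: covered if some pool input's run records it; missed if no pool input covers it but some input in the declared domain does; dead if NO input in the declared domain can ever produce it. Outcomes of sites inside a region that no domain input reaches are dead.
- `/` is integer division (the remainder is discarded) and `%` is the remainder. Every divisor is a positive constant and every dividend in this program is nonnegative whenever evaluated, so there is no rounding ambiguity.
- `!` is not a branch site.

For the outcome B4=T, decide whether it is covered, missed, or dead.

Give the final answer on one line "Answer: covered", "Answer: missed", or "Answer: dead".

no pool input records B4=T
but domain input (n=5, q=3) does record it -> reachable, so missed

Answer: missed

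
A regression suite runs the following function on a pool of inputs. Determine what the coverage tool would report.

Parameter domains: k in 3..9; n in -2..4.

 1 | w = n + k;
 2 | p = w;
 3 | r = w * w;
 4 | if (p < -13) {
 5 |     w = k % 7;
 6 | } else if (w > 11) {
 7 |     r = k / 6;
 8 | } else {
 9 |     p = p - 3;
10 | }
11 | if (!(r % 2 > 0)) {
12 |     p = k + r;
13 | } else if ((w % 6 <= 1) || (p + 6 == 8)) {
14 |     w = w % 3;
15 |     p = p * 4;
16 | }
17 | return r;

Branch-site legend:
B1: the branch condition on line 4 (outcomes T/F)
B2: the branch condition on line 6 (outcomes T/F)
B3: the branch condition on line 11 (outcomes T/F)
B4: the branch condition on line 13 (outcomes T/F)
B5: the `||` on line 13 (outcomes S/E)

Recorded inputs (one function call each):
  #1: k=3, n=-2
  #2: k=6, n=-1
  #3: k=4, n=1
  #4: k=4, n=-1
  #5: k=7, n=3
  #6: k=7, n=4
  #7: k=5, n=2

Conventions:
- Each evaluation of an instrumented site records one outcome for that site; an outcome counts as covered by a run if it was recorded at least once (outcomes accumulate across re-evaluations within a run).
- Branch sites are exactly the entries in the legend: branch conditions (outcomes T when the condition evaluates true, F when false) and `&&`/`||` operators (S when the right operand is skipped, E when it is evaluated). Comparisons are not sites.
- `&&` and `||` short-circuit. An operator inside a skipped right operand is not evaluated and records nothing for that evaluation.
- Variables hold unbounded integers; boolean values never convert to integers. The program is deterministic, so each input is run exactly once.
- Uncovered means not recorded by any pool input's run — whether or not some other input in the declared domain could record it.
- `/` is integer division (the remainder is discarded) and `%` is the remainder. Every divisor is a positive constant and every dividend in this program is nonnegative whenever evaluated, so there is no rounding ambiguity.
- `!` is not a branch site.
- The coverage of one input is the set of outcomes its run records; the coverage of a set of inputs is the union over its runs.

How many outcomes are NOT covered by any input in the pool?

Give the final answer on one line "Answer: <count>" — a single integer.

input #1 (k=3, n=-2): events B1->F, B2->F, B3->F, B5->S, B4->T; covers B1=F, B2=F, B3=F, B4=T, B5=S
input #2 (k=6, n=-1): events B1->F, B2->F, B3->F, B5->E, B4->T; covers B1=F, B2=F, B3=F, B4=T, B5=E
input #3 (k=4, n=1): events B1->F, B2->F, B3->F, B5->E, B4->T; covers B1=F, B2=F, B3=F, B4=T, B5=E
input #4 (k=4, n=-1): events B1->F, B2->F, B3->F, B5->E, B4->F; covers B1=F, B2=F, B3=F, B4=F, B5=E
input #5 (k=7, n=3): events B1->F, B2->F, B3->T; covers B1=F, B2=F, B3=T
input #6 (k=7, n=4): events B1->F, B2->F, B3->F, B5->E, B4->F; covers B1=F, B2=F, B3=F, B4=F, B5=E
input #7 (k=5, n=2): events B1->F, B2->F, B3->F, B5->S, B4->T; covers B1=F, B2=F, B3=F, B4=T, B5=S
union over the pool: B1=F, B2=F, B3=T, B3=F, B4=T, B4=F, B5=S, B5=E
uncovered (2 of 10): B1=T, B2=T

Answer: 2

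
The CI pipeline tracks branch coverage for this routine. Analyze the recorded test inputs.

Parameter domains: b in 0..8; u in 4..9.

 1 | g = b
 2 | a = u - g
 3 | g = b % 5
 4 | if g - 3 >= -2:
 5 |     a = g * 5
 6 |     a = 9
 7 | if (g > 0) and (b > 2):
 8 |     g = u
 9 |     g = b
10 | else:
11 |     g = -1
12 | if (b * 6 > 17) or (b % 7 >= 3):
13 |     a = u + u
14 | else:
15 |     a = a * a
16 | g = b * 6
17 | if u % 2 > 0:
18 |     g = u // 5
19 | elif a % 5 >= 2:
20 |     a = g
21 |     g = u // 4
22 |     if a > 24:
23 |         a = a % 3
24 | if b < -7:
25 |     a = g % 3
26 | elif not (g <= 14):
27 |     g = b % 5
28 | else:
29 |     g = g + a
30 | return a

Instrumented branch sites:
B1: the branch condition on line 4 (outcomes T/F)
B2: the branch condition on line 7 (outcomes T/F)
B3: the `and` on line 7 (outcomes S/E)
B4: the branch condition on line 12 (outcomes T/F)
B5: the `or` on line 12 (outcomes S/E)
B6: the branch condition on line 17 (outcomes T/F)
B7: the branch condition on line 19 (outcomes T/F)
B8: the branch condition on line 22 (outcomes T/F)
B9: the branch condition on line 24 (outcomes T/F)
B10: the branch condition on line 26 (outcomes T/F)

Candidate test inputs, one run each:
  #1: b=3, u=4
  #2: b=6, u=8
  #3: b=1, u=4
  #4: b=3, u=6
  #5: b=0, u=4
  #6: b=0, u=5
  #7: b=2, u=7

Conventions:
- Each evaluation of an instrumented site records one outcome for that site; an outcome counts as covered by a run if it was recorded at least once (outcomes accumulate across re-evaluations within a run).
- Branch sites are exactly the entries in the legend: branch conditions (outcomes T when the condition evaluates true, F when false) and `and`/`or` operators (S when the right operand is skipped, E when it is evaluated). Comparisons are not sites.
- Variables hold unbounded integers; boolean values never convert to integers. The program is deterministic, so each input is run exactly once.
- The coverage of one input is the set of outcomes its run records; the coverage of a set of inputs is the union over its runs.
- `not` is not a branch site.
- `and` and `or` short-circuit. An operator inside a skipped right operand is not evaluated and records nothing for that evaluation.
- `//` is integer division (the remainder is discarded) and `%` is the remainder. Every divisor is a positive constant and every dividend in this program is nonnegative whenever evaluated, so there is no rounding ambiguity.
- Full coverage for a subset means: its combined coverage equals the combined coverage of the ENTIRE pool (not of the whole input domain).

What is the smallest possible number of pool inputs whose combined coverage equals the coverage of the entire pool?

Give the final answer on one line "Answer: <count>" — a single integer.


test 1 (b=3, u=4) fires B1->T, B3->E, B2->T, B5->S, B4->T, B6->F, B7->T, B8->F, B9->F, B10->F; hits B1=T, B2=T, B3=E, B4=T, B5=S, B6=F, B7=T, B8=F, B9=F, B10=F
test 2 (b=6, u=8) fires B1->T, B3->E, B2->T, B5->S, B4->T, B6->F, B7->F, B9->F, B10->T; hits B1=T, B2=T, B3=E, B4=T, B5=S, B6=F, B7=F, B9=F, B10=T
test 3 (b=1, u=4) fires B1->T, B3->E, B2->F, B5->E, B4->F, B6->F, B7->F, B9->F, B10->F; hits B1=T, B2=F, B3=E, B4=F, B5=E, B6=F, B7=F, B9=F, B10=F
test 4 (b=3, u=6) fires B1->T, B3->E, B2->T, B5->S, B4->T, B6->F, B7->T, B8->F, B9->F, B10->F; hits B1=T, B2=T, B3=E, B4=T, B5=S, B6=F, B7=T, B8=F, B9=F, B10=F
test 5 (b=0, u=4) fires B1->F, B3->S, B2->F, B5->E, B4->F, B6->F, B7->F, B9->F, B10->F; hits B1=F, B2=F, B3=S, B4=F, B5=E, B6=F, B7=F, B9=F, B10=F
test 6 (b=0, u=5) fires B1->F, B3->S, B2->F, B5->E, B4->F, B6->T, B9->F, B10->F; hits B1=F, B2=F, B3=S, B4=F, B5=E, B6=T, B9=F, B10=F
test 7 (b=2, u=7) fires B1->T, B3->E, B2->F, B5->E, B4->F, B6->T, B9->F, B10->F; hits B1=T, B2=F, B3=E, B4=F, B5=E, B6=T, B9=F, B10=F
pool-wide coverage (18 outcomes): B1=T, B1=F, B2=T, B2=F, B3=S, B3=E, B4=T, B4=F, B5=S, B5=E, B6=T, B6=F, B7=T, B7=F, B8=F, B9=F, B10=T, B10=F
no size-1 subset reaches all 18 outcomes (best union: 10/18)
no size-2 subset reaches all 18 outcomes (best union: 16/18)
the canonical winner is {1, 2, 6}: size 3, full 18-outcome coverage, earliest index list among size-3 covers
Answer: 3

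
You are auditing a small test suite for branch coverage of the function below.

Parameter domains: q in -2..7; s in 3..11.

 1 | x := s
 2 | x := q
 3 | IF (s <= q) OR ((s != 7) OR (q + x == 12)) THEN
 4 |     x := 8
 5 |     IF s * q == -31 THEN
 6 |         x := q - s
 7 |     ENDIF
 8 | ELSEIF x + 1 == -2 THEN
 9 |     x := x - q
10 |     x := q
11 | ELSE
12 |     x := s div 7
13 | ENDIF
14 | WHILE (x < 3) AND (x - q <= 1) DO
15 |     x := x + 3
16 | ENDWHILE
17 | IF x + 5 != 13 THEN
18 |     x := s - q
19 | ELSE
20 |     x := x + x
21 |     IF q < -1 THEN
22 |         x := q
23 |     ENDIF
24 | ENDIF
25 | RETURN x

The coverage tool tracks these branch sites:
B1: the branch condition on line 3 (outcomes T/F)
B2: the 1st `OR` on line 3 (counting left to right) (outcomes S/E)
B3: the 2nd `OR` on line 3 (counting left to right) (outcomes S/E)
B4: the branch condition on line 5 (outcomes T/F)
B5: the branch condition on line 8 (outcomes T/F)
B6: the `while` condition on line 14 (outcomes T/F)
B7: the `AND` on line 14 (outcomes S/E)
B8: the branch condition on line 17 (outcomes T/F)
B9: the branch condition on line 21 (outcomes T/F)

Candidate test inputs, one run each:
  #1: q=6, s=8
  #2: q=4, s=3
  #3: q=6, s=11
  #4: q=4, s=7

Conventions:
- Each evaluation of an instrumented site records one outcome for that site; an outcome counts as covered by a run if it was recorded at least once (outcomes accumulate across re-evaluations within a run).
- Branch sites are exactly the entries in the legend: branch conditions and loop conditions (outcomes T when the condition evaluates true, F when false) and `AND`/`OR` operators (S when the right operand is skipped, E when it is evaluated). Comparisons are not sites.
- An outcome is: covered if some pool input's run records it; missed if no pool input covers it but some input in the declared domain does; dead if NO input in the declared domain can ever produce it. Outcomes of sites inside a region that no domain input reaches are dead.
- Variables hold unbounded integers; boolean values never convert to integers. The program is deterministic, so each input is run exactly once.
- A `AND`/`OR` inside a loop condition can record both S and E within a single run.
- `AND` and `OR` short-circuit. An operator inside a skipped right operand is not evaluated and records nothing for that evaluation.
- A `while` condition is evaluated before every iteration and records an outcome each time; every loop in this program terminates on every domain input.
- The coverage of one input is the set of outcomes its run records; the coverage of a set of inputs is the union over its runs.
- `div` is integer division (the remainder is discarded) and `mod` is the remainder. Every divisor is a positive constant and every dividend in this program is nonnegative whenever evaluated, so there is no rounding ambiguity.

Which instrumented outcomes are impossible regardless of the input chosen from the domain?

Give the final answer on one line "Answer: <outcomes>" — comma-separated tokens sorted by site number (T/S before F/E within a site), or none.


checking every outcome against all 90 domain inputs:
  B4=T: never recorded by any domain input -> dead
  B5=T: never recorded by any domain input -> dead
  reachable outcomes have witnesses, e.g. B1=T (e.g. q=-2, s=3), B1=F (e.g. q=-2, s=7), B2=S (e.g. q=3, s=3), B2=E (e.g. q=-2, s=3)
Answer: B4=T, B5=T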